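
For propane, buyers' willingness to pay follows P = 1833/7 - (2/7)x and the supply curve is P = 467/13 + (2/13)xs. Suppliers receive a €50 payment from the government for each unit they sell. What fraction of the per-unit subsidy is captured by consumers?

Consumer share = 0.65

Pre-subsidy: 1833/7 - (2/7)x = 467/13 + (2/13)x gives x* = 514 and P* = 115.
With the subsidy, sellers receive Ps = Pb + 50 for each unit, where Pb is the price buyers pay.
On the curves, Pb = 1833/7 - (2/7)x and Ps = 467/13 + (2/13)x; the wedge Ps − Pb = 50 gives 467/13 + (2/13)x − (1833/7 - (2/7)x) = 50, so x' = 627.75.
Then Pb = 1833/7 − (2/7)·627.75 = 82.5 and Ps = 467/13 + (2/13)·627.75 = 132.5.
Buyers' price falls by P* − Pb = 115 − 82.5 = 32.5; sellers' price rises by Ps − P* = 132.5 − 115 = 17.5.
So consumers capture 32.5/50 = 0.65 of each unit of subsidy.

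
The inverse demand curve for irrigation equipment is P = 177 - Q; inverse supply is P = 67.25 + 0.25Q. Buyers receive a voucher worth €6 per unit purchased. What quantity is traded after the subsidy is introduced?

Q' = 92.6

Pre-subsidy: 177 - Q = 67.25 + 0.25Q gives Q* = 87.8 and P* = 89.2.
With the rebate, buyers effectively pay Pb = Ps − 6, where Ps is the price sellers receive.
On the curves, Pb = 177 - Q and Ps = 67.25 + 0.25Q; the wedge Ps − Pb = 6 gives 67.25 + 0.25Q − (177 - Q) = 6, so Q' = 92.6.
Then Pb = 177 − 1·92.6 = 84.4 and Ps = 67.25 + 0.25·92.6 = 90.4.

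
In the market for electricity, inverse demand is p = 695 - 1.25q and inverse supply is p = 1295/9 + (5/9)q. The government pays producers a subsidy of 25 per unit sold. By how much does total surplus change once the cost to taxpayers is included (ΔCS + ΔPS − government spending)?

Net change in total surplus = -2250/13

Pre-subsidy: 695 - 1.25q = 1295/9 + (5/9)q gives q* = 3968/13 and p* = 4075/13.
With the subsidy, sellers receive ps = pb + 25 for each unit, where pb is the price buyers pay.
On the curves, pb = 695 - 1.25q and ps = 1295/9 + (5/9)q; the wedge ps − pb = 25 gives 1295/9 + (5/9)q − (695 - 1.25q) = 25, so q' = 4148/13.
Then pb = 695 − 1.25·(4148/13) = 3850/13 and ps = 1295/9 + (5/9)·(4148/13) = 4175/13.
ΔCS = ½(3968/13 + 4148/13)(4075/13 − 3850/13) = 913050/169; ΔPS = ½(3968/13 + 4148/13)(4175/13 − 4075/13) = 405800/169.
Government spending = 25 × 4148/13 = 103700/13.
Net change = 913050/169 + 405800/169 − 103700/13 = -2250/13. The loss equals the DWL triangle ½·25·180/13.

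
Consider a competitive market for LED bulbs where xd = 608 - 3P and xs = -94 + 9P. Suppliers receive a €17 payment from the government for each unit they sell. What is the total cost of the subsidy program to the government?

Government cost = €8002.75

Pre-subsidy: 608 - 3P = -94 + 9P gives P* = 58.5, x* = 432.5.
With the subsidy, sellers receive Ps = Pb + 17 for each unit, where Pb is the price buyers pay.
Supply in terms of Pb becomes xs = -94 + 9(Pb + 17) = 59 + 9Pb. Setting this equal to demand: 608 - 3Pb = 59 + 9Pb, so Pb = 45.75.
Sellers receive Ps = 45.75 + 17 = 62.75; x' = 608 − 3·45.75 = 470.75.
Government outlay = subsidy × quantity = 17 × 470.75 = 8002.75.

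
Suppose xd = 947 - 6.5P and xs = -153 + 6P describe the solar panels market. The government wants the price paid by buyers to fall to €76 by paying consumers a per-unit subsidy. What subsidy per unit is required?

Required subsidy s = €25 per unit

At a buyer price of 76, quantity demanded is 947 − 6.5·76 = 453.
Sellers supply 453 only when they receive Ps with -153 + 6·Ps = 453, i.e. Ps = 101.
s = Ps − Pb = 101 − 76 = 25.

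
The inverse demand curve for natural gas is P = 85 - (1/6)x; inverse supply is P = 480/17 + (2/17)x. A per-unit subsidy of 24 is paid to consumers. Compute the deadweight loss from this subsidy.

Pre-subsidy: 85 - (1/6)x = 480/17 + (2/17)x gives x* = 5790/29 and P* = 1500/29.
With the rebate, buyers effectively pay Pb = Ps − 24, where Ps is the price sellers receive.
On the curves, Pb = 85 - (1/6)x and Ps = 480/17 + (2/17)x; the wedge Ps − Pb = 24 gives 480/17 + (2/17)x − (85 - (1/6)x) = 24, so x' = 8238/29.
Then Pb = 85 − (1/6)·(8238/29) = 1092/29 and Ps = 480/17 + (2/17)·(8238/29) = 1788/29.
The subsidy expands output by 8238/29 − 5790/29 = 2448/29 past the efficient level; on those units the gap between marginal cost and willingness to pay runs from 0 up to 24.
DWL = ½ × 24 × 2448/29 = 29376/29.

Deadweight loss = 29376/29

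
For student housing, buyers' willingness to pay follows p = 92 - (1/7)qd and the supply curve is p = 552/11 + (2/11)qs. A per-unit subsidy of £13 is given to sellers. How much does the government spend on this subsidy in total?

Government cost = £2194.92

Pre-subsidy: 92 - (1/7)q = 552/11 + (2/11)q gives q* = 128.8 and p* = 73.6.
With the subsidy, sellers receive ps = pb + 13 for each unit, where pb is the price buyers pay.
On the curves, pb = 92 - (1/7)q and ps = 552/11 + (2/11)q; the wedge ps − pb = 13 gives 552/11 + (2/11)q − (92 - (1/7)q) = 13, so q' = 168.84.
Then pb = 92 − (1/7)·168.84 = 67.88 and ps = 552/11 + (2/11)·168.84 = 80.88.
Government outlay = subsidy × quantity = 13 × 168.84 = 2194.92.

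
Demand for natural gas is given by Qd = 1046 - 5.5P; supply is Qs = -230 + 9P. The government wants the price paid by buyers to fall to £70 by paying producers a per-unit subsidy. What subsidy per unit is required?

Required subsidy s = £29 per unit

At a buyer price of 70, quantity demanded is 1046 − 5.5·70 = 661.
Sellers supply 661 only when they receive Ps with -230 + 9·Ps = 661, i.e. Ps = 99.
s = Ps − Pb = 99 − 70 = 29.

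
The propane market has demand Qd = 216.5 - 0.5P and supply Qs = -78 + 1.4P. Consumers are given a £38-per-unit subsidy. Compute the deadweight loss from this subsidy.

Deadweight loss = £266

Pre-subsidy: 216.5 - 0.5P = -78 + 1.4P gives P* = 155, Q* = 139.
With the rebate, buyers effectively pay Pb = Ps − 38, where Ps is the price sellers receive.
Demand in terms of Ps becomes Qd = 216.5 − 0.5(Ps − 38) = 235.5 - 0.5Ps. Setting this equal to supply: 235.5 - 0.5Ps = -78 + 1.4Ps, so Ps = 165.
Buyers pay Pb = 165 − 38 = 127; Q' = -78 + 1.4·165 = 153.
The subsidy expands output by 153 − 139 = 14 past the efficient level; on those units the gap between marginal cost and willingness to pay runs from 0 up to 38.
DWL = ½ × 38 × 14 = 266.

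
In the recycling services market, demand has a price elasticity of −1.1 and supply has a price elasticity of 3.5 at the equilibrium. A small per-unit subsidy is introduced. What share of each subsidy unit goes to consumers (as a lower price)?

Consumer share = 35/46

For a small subsidy around the equilibrium, the benefit split depends on the relative slopes, which at a point are proportional to the elasticities.
Buyer share = εs/(εs + |εd|) = 3.5/(3.5 + 1.1) = 35/46; seller share = |εd|/(εs + |εd|) = 11/46.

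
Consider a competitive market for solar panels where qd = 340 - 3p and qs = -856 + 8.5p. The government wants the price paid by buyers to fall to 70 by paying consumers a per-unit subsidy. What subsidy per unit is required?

Required subsidy s = 46 per unit

At a buyer price of 70, quantity demanded is 340 − 3·70 = 130.
Sellers supply 130 only when they receive ps with -856 + 8.5·ps = 130, i.e. ps = 116.
s = ps − pb = 116 − 70 = 46.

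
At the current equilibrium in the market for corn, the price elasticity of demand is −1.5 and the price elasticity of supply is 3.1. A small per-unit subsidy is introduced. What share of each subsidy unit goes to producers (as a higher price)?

For a small subsidy around the equilibrium, the benefit split depends on the relative slopes, which at a point are proportional to the elasticities.
Buyer share = εs/(εs + |εd|) = 3.1/(3.1 + 1.5) = 31/46; seller share = |εd|/(εs + |εd|) = 15/46.
So producers capture 15/46 of the subsidy.

Producer share = 15/46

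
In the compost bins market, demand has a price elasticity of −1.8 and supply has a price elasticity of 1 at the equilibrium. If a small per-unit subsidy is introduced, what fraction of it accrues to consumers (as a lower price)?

For a small subsidy around the equilibrium, the benefit split depends on the relative slopes, which at a point are proportional to the elasticities.
Buyer share = εs/(εs + |εd|) = 1/(1 + 1.8) = 5/14; seller share = |εd|/(εs + |εd|) = 9/14.

Consumer share = 5/14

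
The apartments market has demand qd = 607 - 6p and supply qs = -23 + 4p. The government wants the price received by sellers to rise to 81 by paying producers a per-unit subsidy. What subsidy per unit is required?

At a seller price of 81, quantity supplied is -23 + 4·81 = 301.
Buyers absorb 301 only when they pay pb with 607 − 6·pb = 301, i.e. pb = 51.
s = ps − pb = 81 − 51 = 30.

Required subsidy s = 30 per unit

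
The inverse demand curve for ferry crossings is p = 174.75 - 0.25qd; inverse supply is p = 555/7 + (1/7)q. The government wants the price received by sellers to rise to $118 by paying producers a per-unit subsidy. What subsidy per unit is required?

At a seller price of 118, quantity supplied is -555 + 7·118 = 271.
Buyers absorb 271 only when they pay pb = 174.75 − 0.25·271 = 107.
s = ps − pb = 118 − 107 = 11.

Required subsidy s = $11 per unit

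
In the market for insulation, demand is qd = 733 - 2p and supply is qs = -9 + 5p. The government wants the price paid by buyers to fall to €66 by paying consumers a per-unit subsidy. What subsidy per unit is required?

Required subsidy s = €56 per unit

At a buyer price of 66, quantity demanded is 733 − 2·66 = 601.
Sellers supply 601 only when they receive ps with -9 + 5·ps = 601, i.e. ps = 122.
s = ps − pb = 122 − 66 = 56.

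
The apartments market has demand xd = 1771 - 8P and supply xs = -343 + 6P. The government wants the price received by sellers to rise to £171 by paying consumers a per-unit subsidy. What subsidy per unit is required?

At a seller price of 171, quantity supplied is -343 + 6·171 = 683.
Buyers absorb 683 only when they pay Pb with 1771 − 8·Pb = 683, i.e. Pb = 136.
s = Ps − Pb = 171 − 136 = 35.

Required subsidy s = £35 per unit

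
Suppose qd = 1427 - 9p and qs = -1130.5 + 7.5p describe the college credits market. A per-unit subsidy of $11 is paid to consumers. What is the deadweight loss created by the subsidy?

Deadweight loss = $247.5

Pre-subsidy: 1427 - 9p = -1130.5 + 7.5p gives p* = 155, q* = 32.
With the rebate, buyers effectively pay pb = ps − 11, where ps is the price sellers receive.
Demand in terms of ps becomes qd = 1427 − 9(ps − 11) = 1526 - 9ps. Setting this equal to supply: 1526 - 9ps = -1130.5 + 7.5ps, so ps = 161.
Buyers pay pb = 161 − 11 = 150; q' = -1130.5 + 7.5·161 = 77.
The subsidy expands output by 77 − 32 = 45 past the efficient level; on those units the gap between marginal cost and willingness to pay runs from 0 up to 11.
DWL = ½ × 11 × 45 = 247.5.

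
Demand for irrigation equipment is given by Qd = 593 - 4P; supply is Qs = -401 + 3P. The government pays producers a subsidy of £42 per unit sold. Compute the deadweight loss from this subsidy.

Pre-subsidy: 593 - 4P = -401 + 3P gives P* = 142, Q* = 25.
With the subsidy, sellers receive Ps = Pb + 42 for each unit, where Pb is the price buyers pay.
Supply in terms of Pb becomes Qs = -401 + 3(Pb + 42) = -275 + 3Pb. Setting this equal to demand: 593 - 4Pb = -275 + 3Pb, so Pb = 124.
Sellers receive Ps = 124 + 42 = 166; Q' = 593 − 4·124 = 97.
The subsidy expands output by 97 − 25 = 72 past the efficient level; on those units the gap between marginal cost and willingness to pay runs from 0 up to 42.
DWL = ½ × 42 × 72 = 1512.

Deadweight loss = £1512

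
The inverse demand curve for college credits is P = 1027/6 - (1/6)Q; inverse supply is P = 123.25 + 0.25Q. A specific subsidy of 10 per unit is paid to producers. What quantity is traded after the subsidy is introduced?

Q' = 139

Pre-subsidy: 1027/6 - (1/6)Q = 123.25 + 0.25Q gives Q* = 115 and P* = 152.
With the subsidy, sellers receive Ps = Pb + 10 for each unit, where Pb is the price buyers pay.
On the curves, Pb = 1027/6 - (1/6)Q and Ps = 123.25 + 0.25Q; the wedge Ps − Pb = 10 gives 123.25 + 0.25Q − (1027/6 - (1/6)Q) = 10, so Q' = 139.
Then Pb = 1027/6 − (1/6)·139 = 148 and Ps = 123.25 + 0.25·139 = 158.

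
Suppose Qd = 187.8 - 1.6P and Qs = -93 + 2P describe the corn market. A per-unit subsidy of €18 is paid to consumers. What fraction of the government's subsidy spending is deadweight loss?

Pre-subsidy: 187.8 - 1.6P = -93 + 2P gives P* = 78, Q* = 63.
With the rebate, buyers effectively pay Pb = Ps − 18, where Ps is the price sellers receive.
Demand in terms of Ps becomes Qd = 187.8 − 1.6(Ps − 18) = 216.6 - 1.6Ps. Setting this equal to supply: 216.6 - 1.6Ps = -93 + 2Ps, so Ps = 86.
Buyers pay Pb = 86 − 18 = 68; Q' = -93 + 2·86 = 79.
ΔCS = ½(63 + 79)(78 − 68) = 710; ΔPS = ½(63 + 79)(86 − 78) = 568.
Government spending = 18 × 79 = 1422.
DWL = ½ × 18 × (79 − 63) = 144; fraction = 144 / 1422 = 8/79.

DWL / government spending = 8/79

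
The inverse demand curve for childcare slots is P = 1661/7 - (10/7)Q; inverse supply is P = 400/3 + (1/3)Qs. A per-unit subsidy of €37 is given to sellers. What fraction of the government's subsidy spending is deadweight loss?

Pre-subsidy: 1661/7 - (10/7)Q = 400/3 + (1/3)Q gives Q* = 59 and P* = 153.
With the subsidy, sellers receive Ps = Pb + 37 for each unit, where Pb is the price buyers pay.
On the curves, Pb = 1661/7 - (10/7)Q and Ps = 400/3 + (1/3)Q; the wedge Ps − Pb = 37 gives 400/3 + (1/3)Q − (1661/7 - (10/7)Q) = 37, so Q' = 80.
Then Pb = 1661/7 − (10/7)·80 = 123 and Ps = 400/3 + (1/3)·80 = 160.
ΔCS = ½(59 + 80)(153 − 123) = 2085; ΔPS = ½(59 + 80)(160 − 153) = 486.5.
Government spending = 37 × 80 = 2960.
DWL = ½ × 37 × (80 − 59) = 388.5; fraction = 388.5 / 2960 = 0.13125.

DWL / government spending = 0.13125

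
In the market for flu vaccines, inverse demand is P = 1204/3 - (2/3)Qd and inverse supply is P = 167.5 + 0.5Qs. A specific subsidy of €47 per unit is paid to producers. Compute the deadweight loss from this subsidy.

Deadweight loss = 6627/7

Pre-subsidy: 1204/3 - (2/3)Q = 167.5 + 0.5Q gives Q* = 1403/7 and P* = 1874/7.
With the subsidy, sellers receive Ps = Pb + 47 for each unit, where Pb is the price buyers pay.
On the curves, Pb = 1204/3 - (2/3)Q and Ps = 167.5 + 0.5Q; the wedge Ps − Pb = 47 gives 167.5 + 0.5Q − (1204/3 - (2/3)Q) = 47, so Q' = 1685/7.
Then Pb = 1204/3 − (2/3)·(1685/7) = 1686/7 and Ps = 167.5 + 0.5·(1685/7) = 2015/7.
The subsidy expands output by 1685/7 − 1403/7 = 282/7 past the efficient level; on those units the gap between marginal cost and willingness to pay runs from 0 up to 47.
DWL = ½ × 47 × 282/7 = 6627/7.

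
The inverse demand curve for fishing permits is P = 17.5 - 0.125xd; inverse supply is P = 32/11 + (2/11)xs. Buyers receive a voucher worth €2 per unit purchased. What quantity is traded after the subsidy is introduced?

x' = 1460/27

Pre-subsidy: 17.5 - 0.125x = 32/11 + (2/11)x gives x* = 428/9 and P* = 104/9.
With the rebate, buyers effectively pay Pb = Ps − 2, where Ps is the price sellers receive.
On the curves, Pb = 17.5 - 0.125x and Ps = 32/11 + (2/11)x; the wedge Ps − Pb = 2 gives 32/11 + (2/11)x − (17.5 - 0.125x) = 2, so x' = 1460/27.
Then Pb = 17.5 − 0.125·(1460/27) = 290/27 and Ps = 32/11 + (2/11)·(1460/27) = 344/27.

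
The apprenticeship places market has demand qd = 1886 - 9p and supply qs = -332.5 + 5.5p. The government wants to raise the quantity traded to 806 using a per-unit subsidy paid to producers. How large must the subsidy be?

Required subsidy s = 87 per unit

At q = 806, invert demand for the buyer price: pb = (1886 − 806)/9 = 120; invert supply for the seller price: ps = (806 − (-332.5))/5.5 = 207.
The subsidy must fill the gap: s = ps − pb = 207 − 120 = 87.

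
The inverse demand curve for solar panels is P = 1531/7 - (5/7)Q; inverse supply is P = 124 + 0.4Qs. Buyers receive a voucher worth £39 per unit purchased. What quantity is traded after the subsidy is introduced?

Pre-subsidy: 1531/7 - (5/7)Q = 124 + 0.4Q gives Q* = 85 and P* = 158.
With the rebate, buyers effectively pay Pb = Ps − 39, where Ps is the price sellers receive.
On the curves, Pb = 1531/7 - (5/7)Q and Ps = 124 + 0.4Q; the wedge Ps − Pb = 39 gives 124 + 0.4Q − (1531/7 - (5/7)Q) = 39, so Q' = 120.
Then Pb = 1531/7 − (5/7)·120 = 133 and Ps = 124 + 0.4·120 = 172.

Q' = 120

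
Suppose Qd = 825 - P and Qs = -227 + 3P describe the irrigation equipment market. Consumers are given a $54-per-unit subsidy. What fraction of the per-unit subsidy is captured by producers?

Producer share = 0.25

Pre-subsidy: 825 - P = -227 + 3P gives P* = 263, Q* = 562.
With the rebate, buyers effectively pay Pb = Ps − 54, where Ps is the price sellers receive.
Demand in terms of Ps becomes Qd = 825 − 1(Ps − 54) = 879 - Ps. Setting this equal to supply: 879 - Ps = -227 + 3Ps, so Ps = 276.5.
Buyers pay Pb = 276.5 − 54 = 222.5; Q' = -227 + 3·276.5 = 602.5.
Buyers' price falls by P* − Pb = 263 − 222.5 = 40.5; sellers' price rises by Ps − P* = 276.5 − 263 = 13.5.
So producers capture 13.5/54 = 0.25 of each unit of subsidy.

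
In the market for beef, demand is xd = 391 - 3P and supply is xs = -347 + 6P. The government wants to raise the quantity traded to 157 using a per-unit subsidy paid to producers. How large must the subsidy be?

At x = 157, invert demand for the buyer price: Pb = (391 − 157)/3 = 78; invert supply for the seller price: Ps = (157 − (-347))/6 = 84.
The subsidy must fill the gap: s = Ps − Pb = 84 − 78 = 6.

Required subsidy s = 6 per unit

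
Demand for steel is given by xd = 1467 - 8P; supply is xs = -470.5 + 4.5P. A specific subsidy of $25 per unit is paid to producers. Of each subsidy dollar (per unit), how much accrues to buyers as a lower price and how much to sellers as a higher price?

Pre-subsidy: 1467 - 8P = -470.5 + 4.5P gives P* = 155, x* = 227.
With the subsidy, sellers receive Ps = Pb + 25 for each unit, where Pb is the price buyers pay.
Supply in terms of Pb becomes xs = -470.5 + 4.5(Pb + 25) = -358 + 4.5Pb. Setting this equal to demand: 1467 - 8Pb = -358 + 4.5Pb, so Pb = 146.
Sellers receive Ps = 146 + 25 = 171; x' = 1467 − 8·146 = 299.
Buyers' price falls by P* − Pb = 155 − 146 = 9; sellers' price rises by Ps − P* = 171 − 155 = 16.

Buyers gain $9 per unit; sellers gain $16 per unit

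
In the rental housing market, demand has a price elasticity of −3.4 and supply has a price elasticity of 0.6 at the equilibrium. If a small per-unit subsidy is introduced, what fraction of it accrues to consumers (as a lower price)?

For a small subsidy around the equilibrium, the benefit split depends on the relative slopes, which at a point are proportional to the elasticities.
Buyer share = εs/(εs + |εd|) = 0.6/(0.6 + 3.4) = 0.15; seller share = |εd|/(εs + |εd|) = 0.85.

Consumer share = 0.15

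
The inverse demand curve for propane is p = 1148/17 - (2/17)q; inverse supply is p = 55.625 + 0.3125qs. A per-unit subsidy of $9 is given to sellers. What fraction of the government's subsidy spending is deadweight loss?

Pre-subsidy: 1148/17 - (2/17)q = 55.625 + 0.3125q gives q* = 3238/117 and p* = 7520/117.
With the subsidy, sellers receive ps = pb + 9 for each unit, where pb is the price buyers pay.
On the curves, pb = 1148/17 - (2/17)q and ps = 55.625 + 0.3125q; the wedge ps − pb = 9 gives 55.625 + 0.3125q − (1148/17 - (2/17)q) = 9, so q' = 5686/117.
Then pb = 1148/17 − (2/17)·(5686/117) = 7232/117 and ps = 55.625 + 0.3125·(5686/117) = 8285/117.
ΔCS = ½(3238/117 + 5686/117)(7520/117 − 7232/117) = 142784/1521; ΔPS = ½(3238/117 + 5686/117)(8285/117 − 7520/117) = 379270/1521.
Government spending = 9 × 5686/117 = 5686/13.
DWL = ½ × 9 × (5686/117 − 3238/117) = 1224/13; fraction = (1224/13) / (5686/13) = 612/2843.

DWL / government spending = 612/2843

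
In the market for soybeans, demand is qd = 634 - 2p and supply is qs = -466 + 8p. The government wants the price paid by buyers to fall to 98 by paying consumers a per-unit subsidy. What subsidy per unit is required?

At a buyer price of 98, quantity demanded is 634 − 2·98 = 438.
Sellers supply 438 only when they receive ps with -466 + 8·ps = 438, i.e. ps = 113.
s = ps − pb = 113 − 98 = 15.

Required subsidy s = 15 per unit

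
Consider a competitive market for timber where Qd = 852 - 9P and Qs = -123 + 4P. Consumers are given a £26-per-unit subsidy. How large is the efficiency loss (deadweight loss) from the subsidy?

Deadweight loss = £936

Pre-subsidy: 852 - 9P = -123 + 4P gives P* = 75, Q* = 177.
With the rebate, buyers effectively pay Pb = Ps − 26, where Ps is the price sellers receive.
Demand in terms of Ps becomes Qd = 852 − 9(Ps − 26) = 1086 - 9Ps. Setting this equal to supply: 1086 - 9Ps = -123 + 4Ps, so Ps = 93.
Buyers pay Pb = 93 − 26 = 67; Q' = -123 + 4·93 = 249.
The subsidy expands output by 249 − 177 = 72 past the efficient level; on those units the gap between marginal cost and willingness to pay runs from 0 up to 26.
DWL = ½ × 26 × 72 = 936.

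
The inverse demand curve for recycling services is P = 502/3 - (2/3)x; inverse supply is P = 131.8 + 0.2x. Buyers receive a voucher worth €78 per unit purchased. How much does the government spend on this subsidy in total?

Government cost = €10218

Pre-subsidy: 502/3 - (2/3)x = 131.8 + 0.2x gives x* = 41 and P* = 140.
With the rebate, buyers effectively pay Pb = Ps − 78, where Ps is the price sellers receive.
On the curves, Pb = 502/3 - (2/3)x and Ps = 131.8 + 0.2x; the wedge Ps − Pb = 78 gives 131.8 + 0.2x − (502/3 - (2/3)x) = 78, so x' = 131.
Then Pb = 502/3 − (2/3)·131 = 80 and Ps = 131.8 + 0.2·131 = 158.
Government outlay = subsidy × quantity = 78 × 131 = 10218.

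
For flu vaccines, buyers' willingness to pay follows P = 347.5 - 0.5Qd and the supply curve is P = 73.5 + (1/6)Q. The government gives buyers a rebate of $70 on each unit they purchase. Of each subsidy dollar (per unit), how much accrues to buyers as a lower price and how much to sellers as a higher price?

Pre-subsidy: 347.5 - 0.5Q = 73.5 + (1/6)Q gives Q* = 411 and P* = 142.
With the rebate, buyers effectively pay Pb = Ps − 70, where Ps is the price sellers receive.
On the curves, Pb = 347.5 - 0.5Q and Ps = 73.5 + (1/6)Q; the wedge Ps − Pb = 70 gives 73.5 + (1/6)Q − (347.5 - 0.5Q) = 70, so Q' = 516.
Then Pb = 347.5 − 0.5·516 = 89.5 and Ps = 73.5 + (1/6)·516 = 159.5.
Buyers' price falls by P* − Pb = 142 − 89.5 = 52.5; sellers' price rises by Ps − P* = 159.5 − 142 = 17.5.

Buyers gain $52.5 per unit; sellers gain $17.5 per unit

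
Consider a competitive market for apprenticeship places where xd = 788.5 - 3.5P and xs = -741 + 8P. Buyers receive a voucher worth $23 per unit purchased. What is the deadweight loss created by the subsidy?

Deadweight loss = $644

Pre-subsidy: 788.5 - 3.5P = -741 + 8P gives P* = 133, x* = 323.
With the rebate, buyers effectively pay Pb = Ps − 23, where Ps is the price sellers receive.
Demand in terms of Ps becomes xd = 788.5 − 3.5(Ps − 23) = 869 - 3.5Ps. Setting this equal to supply: 869 - 3.5Ps = -741 + 8Ps, so Ps = 140.
Buyers pay Pb = 140 − 23 = 117; x' = -741 + 8·140 = 379.
The subsidy expands output by 379 − 323 = 56 past the efficient level; on those units the gap between marginal cost and willingness to pay runs from 0 up to 23.
DWL = ½ × 23 × 56 = 644.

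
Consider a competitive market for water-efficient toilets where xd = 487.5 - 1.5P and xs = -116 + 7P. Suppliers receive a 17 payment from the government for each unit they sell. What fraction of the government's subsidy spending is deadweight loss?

DWL / government spending = 7/268

Pre-subsidy: 487.5 - 1.5P = -116 + 7P gives P* = 71, x* = 381.
With the subsidy, sellers receive Ps = Pb + 17 for each unit, where Pb is the price buyers pay.
Supply in terms of Pb becomes xs = -116 + 7(Pb + 17) = 3 + 7Pb. Setting this equal to demand: 487.5 - 1.5Pb = 3 + 7Pb, so Pb = 57.
Sellers receive Ps = 57 + 17 = 74; x' = 487.5 − 1.5·57 = 402.
ΔCS = ½(381 + 402)(71 − 57) = 5481; ΔPS = ½(381 + 402)(74 − 71) = 1174.5.
Government spending = 17 × 402 = 6834.
DWL = ½ × 17 × (402 − 381) = 178.5; fraction = 178.5 / 6834 = 7/268.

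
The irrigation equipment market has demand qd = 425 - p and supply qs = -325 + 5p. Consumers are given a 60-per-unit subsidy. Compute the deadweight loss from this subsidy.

Pre-subsidy: 425 - p = -325 + 5p gives p* = 125, q* = 300.
With the rebate, buyers effectively pay pb = ps − 60, where ps is the price sellers receive.
Demand in terms of ps becomes qd = 425 − 1(ps − 60) = 485 - ps. Setting this equal to supply: 485 - ps = -325 + 5ps, so ps = 135.
Buyers pay pb = 135 − 60 = 75; q' = -325 + 5·135 = 350.
The subsidy expands output by 350 − 300 = 50 past the efficient level; on those units the gap between marginal cost and willingness to pay runs from 0 up to 60.
DWL = ½ × 60 × 50 = 1500.

Deadweight loss = 1500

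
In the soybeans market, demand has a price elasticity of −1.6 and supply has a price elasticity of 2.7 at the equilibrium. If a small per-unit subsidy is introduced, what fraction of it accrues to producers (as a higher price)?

Producer share = 16/43

For a small subsidy around the equilibrium, the benefit split depends on the relative slopes, which at a point are proportional to the elasticities.
Buyer share = εs/(εs + |εd|) = 2.7/(2.7 + 1.6) = 27/43; seller share = |εd|/(εs + |εd|) = 16/43.
So producers capture 16/43 of the subsidy.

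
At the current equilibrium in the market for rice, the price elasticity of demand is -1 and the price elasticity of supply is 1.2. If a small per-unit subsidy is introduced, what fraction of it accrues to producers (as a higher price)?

Producer share = 5/11

For a small subsidy around the equilibrium, the benefit split depends on the relative slopes, which at a point are proportional to the elasticities.
Buyer share = εs/(εs + |εd|) = 1.2/(1.2 + 1) = 6/11; seller share = |εd|/(εs + |εd|) = 5/11.
So producers capture 5/11 of the subsidy.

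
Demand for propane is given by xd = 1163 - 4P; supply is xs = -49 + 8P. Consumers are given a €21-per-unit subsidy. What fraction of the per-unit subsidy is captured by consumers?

Consumer share = 2/3

Pre-subsidy: 1163 - 4P = -49 + 8P gives P* = 101, x* = 759.
With the rebate, buyers effectively pay Pb = Ps − 21, where Ps is the price sellers receive.
Demand in terms of Ps becomes xd = 1163 − 4(Ps − 21) = 1247 - 4Ps. Setting this equal to supply: 1247 - 4Ps = -49 + 8Ps, so Ps = 108.
Buyers pay Pb = 108 − 21 = 87; x' = -49 + 8·108 = 815.
Buyers' price falls by P* − Pb = 101 − 87 = 14; sellers' price rises by Ps − P* = 108 − 101 = 7.
So consumers capture 14/21 = 2/3 of each unit of subsidy.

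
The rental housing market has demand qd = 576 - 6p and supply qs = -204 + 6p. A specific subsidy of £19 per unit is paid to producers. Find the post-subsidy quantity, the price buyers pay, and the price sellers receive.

Pre-subsidy: 576 - 6p = -204 + 6p gives p* = 65, q* = 186.
With the subsidy, sellers receive ps = pb + 19 for each unit, where pb is the price buyers pay.
Supply in terms of pb becomes qs = -204 + 6(pb + 19) = -90 + 6pb. Setting this equal to demand: 576 - 6pb = -90 + 6pb, so pb = 55.5.
Sellers receive ps = 55.5 + 19 = 74.5; q' = 576 − 6·55.5 = 243.

q' = 243; buyers pay £55.5; sellers receive £74.5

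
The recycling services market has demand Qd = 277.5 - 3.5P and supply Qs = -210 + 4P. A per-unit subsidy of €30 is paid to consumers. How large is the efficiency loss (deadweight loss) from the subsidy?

Deadweight loss = €840

Pre-subsidy: 277.5 - 3.5P = -210 + 4P gives P* = 65, Q* = 50.
With the rebate, buyers effectively pay Pb = Ps − 30, where Ps is the price sellers receive.
Demand in terms of Ps becomes Qd = 277.5 − 3.5(Ps − 30) = 382.5 - 3.5Ps. Setting this equal to supply: 382.5 - 3.5Ps = -210 + 4Ps, so Ps = 79.
Buyers pay Pb = 79 − 30 = 49; Q' = -210 + 4·79 = 106.
The subsidy expands output by 106 − 50 = 56 past the efficient level; on those units the gap between marginal cost and willingness to pay runs from 0 up to 30.
DWL = ½ × 30 × 56 = 840.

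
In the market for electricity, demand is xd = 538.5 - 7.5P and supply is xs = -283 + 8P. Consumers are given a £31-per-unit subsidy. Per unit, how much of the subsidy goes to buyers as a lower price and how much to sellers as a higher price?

Pre-subsidy: 538.5 - 7.5P = -283 + 8P gives P* = 53, x* = 141.
With the rebate, buyers effectively pay Pb = Ps − 31, where Ps is the price sellers receive.
Demand in terms of Ps becomes xd = 538.5 − 7.5(Ps − 31) = 771 - 7.5Ps. Setting this equal to supply: 771 - 7.5Ps = -283 + 8Ps, so Ps = 68.
Buyers pay Pb = 68 − 31 = 37; x' = -283 + 8·68 = 261.
Buyers' price falls by P* − Pb = 53 − 37 = 16; sellers' price rises by Ps − P* = 68 − 53 = 15.

Buyers gain £16 per unit; sellers gain £15 per unit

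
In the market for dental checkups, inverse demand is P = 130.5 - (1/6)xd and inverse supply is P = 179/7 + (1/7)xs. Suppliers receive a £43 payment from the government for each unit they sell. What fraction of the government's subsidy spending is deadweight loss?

Pre-subsidy: 130.5 - (1/6)x = 179/7 + (1/7)x gives x* = 339 and P* = 74.
With the subsidy, sellers receive Ps = Pb + 43 for each unit, where Pb is the price buyers pay.
On the curves, Pb = 130.5 - (1/6)x and Ps = 179/7 + (1/7)x; the wedge Ps − Pb = 43 gives 179/7 + (1/7)x − (130.5 - (1/6)x) = 43, so x' = 6213/13.
Then Pb = 130.5 − (1/6)·(6213/13) = 661/13 and Ps = 179/7 + (1/7)·(6213/13) = 1220/13.
ΔCS = ½(339 + 6213/13)(74 − 661/13) = 1598310/169; ΔPS = ½(339 + 6213/13)(1220/13 − 74) = 1369980/169.
Government spending = 43 × 6213/13 = 267159/13.
DWL = ½ × 43 × (6213/13 − 339) = 38829/13; fraction = (38829/13) / (267159/13) = 301/2071.

DWL / government spending = 301/2071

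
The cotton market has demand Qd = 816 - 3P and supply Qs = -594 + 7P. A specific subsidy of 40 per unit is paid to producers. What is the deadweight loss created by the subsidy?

Pre-subsidy: 816 - 3P = -594 + 7P gives P* = 141, Q* = 393.
With the subsidy, sellers receive Ps = Pb + 40 for each unit, where Pb is the price buyers pay.
Supply in terms of Pb becomes Qs = -594 + 7(Pb + 40) = -314 + 7Pb. Setting this equal to demand: 816 - 3Pb = -314 + 7Pb, so Pb = 113.
Sellers receive Ps = 113 + 40 = 153; Q' = 816 − 3·113 = 477.
The subsidy expands output by 477 − 393 = 84 past the efficient level; on those units the gap between marginal cost and willingness to pay runs from 0 up to 40.
DWL = ½ × 40 × 84 = 1680.

Deadweight loss = 1680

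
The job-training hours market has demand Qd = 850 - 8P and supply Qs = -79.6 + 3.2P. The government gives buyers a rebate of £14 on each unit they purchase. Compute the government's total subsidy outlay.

Pre-subsidy: 850 - 8P = -79.6 + 3.2P gives P* = 83, Q* = 186.
With the rebate, buyers effectively pay Pb = Ps − 14, where Ps is the price sellers receive.
Demand in terms of Ps becomes Qd = 850 − 8(Ps − 14) = 962 - 8Ps. Setting this equal to supply: 962 - 8Ps = -79.6 + 3.2Ps, so Ps = 93.
Buyers pay Pb = 93 − 14 = 79; Q' = -79.6 + 3.2·93 = 218.
Government outlay = subsidy × quantity = 14 × 218 = 3052.

Government cost = £3052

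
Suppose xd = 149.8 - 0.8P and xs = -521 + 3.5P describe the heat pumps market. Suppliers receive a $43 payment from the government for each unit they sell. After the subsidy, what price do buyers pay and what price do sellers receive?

Buyers pay $121; sellers receive $164

Pre-subsidy: 149.8 - 0.8P = -521 + 3.5P gives P* = 156, x* = 25.
With the subsidy, sellers receive Ps = Pb + 43 for each unit, where Pb is the price buyers pay.
Supply in terms of Pb becomes xs = -521 + 3.5(Pb + 43) = -370.5 + 3.5Pb. Setting this equal to demand: 149.8 - 0.8Pb = -370.5 + 3.5Pb, so Pb = 121.
Sellers receive Ps = 121 + 43 = 164; x' = 149.8 − 0.8·121 = 53.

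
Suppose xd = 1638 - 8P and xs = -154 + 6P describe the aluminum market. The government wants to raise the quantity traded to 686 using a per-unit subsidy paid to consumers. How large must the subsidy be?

Required subsidy s = 21 per unit

At x = 686, invert demand for the buyer price: Pb = (1638 − 686)/8 = 119; invert supply for the seller price: Ps = (686 − (-154))/6 = 140.
The subsidy must fill the gap: s = Ps − Pb = 140 − 119 = 21.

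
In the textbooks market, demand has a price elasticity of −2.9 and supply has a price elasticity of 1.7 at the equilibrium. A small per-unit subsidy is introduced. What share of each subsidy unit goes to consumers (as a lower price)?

For a small subsidy around the equilibrium, the benefit split depends on the relative slopes, which at a point are proportional to the elasticities.
Buyer share = εs/(εs + |εd|) = 1.7/(1.7 + 2.9) = 17/46; seller share = |εd|/(εs + |εd|) = 29/46.

Consumer share = 17/46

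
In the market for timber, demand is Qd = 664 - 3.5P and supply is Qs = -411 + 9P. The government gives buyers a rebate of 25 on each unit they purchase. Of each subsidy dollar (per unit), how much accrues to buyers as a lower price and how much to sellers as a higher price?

Pre-subsidy: 664 - 3.5P = -411 + 9P gives P* = 86, Q* = 363.
With the rebate, buyers effectively pay Pb = Ps − 25, where Ps is the price sellers receive.
Demand in terms of Ps becomes Qd = 664 − 3.5(Ps − 25) = 751.5 - 3.5Ps. Setting this equal to supply: 751.5 - 3.5Ps = -411 + 9Ps, so Ps = 93.
Buyers pay Pb = 93 − 25 = 68; Q' = -411 + 9·93 = 426.
Buyers' price falls by P* − Pb = 86 − 68 = 18; sellers' price rises by Ps − P* = 93 − 86 = 7.

Buyers gain 18 per unit; sellers gain 7 per unit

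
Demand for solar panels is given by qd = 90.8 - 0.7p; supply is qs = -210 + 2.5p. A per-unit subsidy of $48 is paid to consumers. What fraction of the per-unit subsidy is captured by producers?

Pre-subsidy: 90.8 - 0.7p = -210 + 2.5p gives p* = 94, q* = 25.
With the rebate, buyers effectively pay pb = ps − 48, where ps is the price sellers receive.
Demand in terms of ps becomes qd = 90.8 − 0.7(ps − 48) = 124.4 - 0.7ps. Setting this equal to supply: 124.4 - 0.7ps = -210 + 2.5ps, so ps = 104.5.
Buyers pay pb = 104.5 − 48 = 56.5; q' = -210 + 2.5·104.5 = 51.25.
Buyers' price falls by p* − pb = 94 − 56.5 = 37.5; sellers' price rises by ps − p* = 104.5 − 94 = 10.5.
So producers capture 10.5/48 = 0.21875 of each unit of subsidy.

Producer share = 0.21875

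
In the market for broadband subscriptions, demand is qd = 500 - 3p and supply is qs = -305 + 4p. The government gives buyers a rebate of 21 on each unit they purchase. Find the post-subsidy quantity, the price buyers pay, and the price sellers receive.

Pre-subsidy: 500 - 3p = -305 + 4p gives p* = 115, q* = 155.
With the rebate, buyers effectively pay pb = ps − 21, where ps is the price sellers receive.
Demand in terms of ps becomes qd = 500 − 3(ps − 21) = 563 - 3ps. Setting this equal to supply: 563 - 3ps = -305 + 4ps, so ps = 124.
Buyers pay pb = 124 − 21 = 103; q' = -305 + 4·124 = 191.

q' = 191; buyers pay 103; sellers receive 124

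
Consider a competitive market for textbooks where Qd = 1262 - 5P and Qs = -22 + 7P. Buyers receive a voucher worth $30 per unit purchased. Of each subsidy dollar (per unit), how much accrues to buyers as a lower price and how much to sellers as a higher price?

Pre-subsidy: 1262 - 5P = -22 + 7P gives P* = 107, Q* = 727.
With the rebate, buyers effectively pay Pb = Ps − 30, where Ps is the price sellers receive.
Demand in terms of Ps becomes Qd = 1262 − 5(Ps − 30) = 1412 - 5Ps. Setting this equal to supply: 1412 - 5Ps = -22 + 7Ps, so Ps = 119.5.
Buyers pay Pb = 119.5 − 30 = 89.5; Q' = -22 + 7·119.5 = 814.5.
Buyers' price falls by P* − Pb = 107 − 89.5 = 17.5; sellers' price rises by Ps − P* = 119.5 − 107 = 12.5.

Buyers gain $17.5 per unit; sellers gain $12.5 per unit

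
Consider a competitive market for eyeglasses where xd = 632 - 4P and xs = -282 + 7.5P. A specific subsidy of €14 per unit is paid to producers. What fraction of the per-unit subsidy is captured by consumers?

Consumer share = 15/23

Pre-subsidy: 632 - 4P = -282 + 7.5P gives P* = 1828/23, x* = 7224/23.
With the subsidy, sellers receive Ps = Pb + 14 for each unit, where Pb is the price buyers pay.
Supply in terms of Pb becomes xs = -282 + 7.5(Pb + 14) = -177 + 7.5Pb. Setting this equal to demand: 632 - 4Pb = -177 + 7.5Pb, so Pb = 1618/23.
Sellers receive Ps = 1618/23 + 14 = 1940/23; x' = 632 − 4·(1618/23) = 8064/23.
Buyers' price falls by P* − Pb = 1828/23 − 1618/23 = 210/23; sellers' price rises by Ps − P* = 1940/23 − 1828/23 = 112/23.
So consumers capture (210/23)/14 = 15/23 of each unit of subsidy.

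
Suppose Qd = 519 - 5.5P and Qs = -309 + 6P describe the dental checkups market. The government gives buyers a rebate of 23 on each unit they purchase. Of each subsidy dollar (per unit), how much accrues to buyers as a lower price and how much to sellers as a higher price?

Pre-subsidy: 519 - 5.5P = -309 + 6P gives P* = 72, Q* = 123.
With the rebate, buyers effectively pay Pb = Ps − 23, where Ps is the price sellers receive.
Demand in terms of Ps becomes Qd = 519 − 5.5(Ps − 23) = 645.5 - 5.5Ps. Setting this equal to supply: 645.5 - 5.5Ps = -309 + 6Ps, so Ps = 83.
Buyers pay Pb = 83 − 23 = 60; Q' = -309 + 6·83 = 189.
Buyers' price falls by P* − Pb = 72 − 60 = 12; sellers' price rises by Ps − P* = 83 − 72 = 11.

Buyers gain 12 per unit; sellers gain 11 per unit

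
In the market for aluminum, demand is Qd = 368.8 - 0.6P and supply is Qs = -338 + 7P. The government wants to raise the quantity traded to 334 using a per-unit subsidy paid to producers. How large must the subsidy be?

Required subsidy s = 38 per unit

At Q = 334, invert demand for the buyer price: Pb = (368.8 − 334)/0.6 = 58; invert supply for the seller price: Ps = (334 − (-338))/7 = 96.
The subsidy must fill the gap: s = Ps − Pb = 96 − 58 = 38.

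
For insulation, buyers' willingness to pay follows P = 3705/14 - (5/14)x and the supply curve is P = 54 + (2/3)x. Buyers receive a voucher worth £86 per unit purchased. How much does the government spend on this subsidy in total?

Pre-subsidy: 3705/14 - (5/14)x = 54 + (2/3)x gives x* = 8847/43 and P* = 8220/43.
With the rebate, buyers effectively pay Pb = Ps − 86, where Ps is the price sellers receive.
On the curves, Pb = 3705/14 - (5/14)x and Ps = 54 + (2/3)x; the wedge Ps − Pb = 86 gives 54 + (2/3)x − (3705/14 - (5/14)x) = 86, so x' = 12459/43.
Then Pb = 3705/14 − (5/14)·(12459/43) = 6930/43 and Ps = 54 + (2/3)·(12459/43) = 10628/43.
Government outlay = subsidy × quantity = 86 × 12459/43 = 24918.

Government cost = £24918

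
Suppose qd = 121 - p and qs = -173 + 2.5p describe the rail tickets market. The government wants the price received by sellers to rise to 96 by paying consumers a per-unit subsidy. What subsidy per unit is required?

Required subsidy s = 42 per unit

At a seller price of 96, quantity supplied is -173 + 2.5·96 = 67.
Buyers absorb 67 only when they pay pb with 121 − 1·pb = 67, i.e. pb = 54.
s = ps − pb = 96 − 54 = 42.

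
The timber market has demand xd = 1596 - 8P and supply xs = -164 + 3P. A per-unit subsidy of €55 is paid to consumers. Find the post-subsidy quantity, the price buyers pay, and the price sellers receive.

Pre-subsidy: 1596 - 8P = -164 + 3P gives P* = 160, x* = 316.
With the rebate, buyers effectively pay Pb = Ps − 55, where Ps is the price sellers receive.
Demand in terms of Ps becomes xd = 1596 − 8(Ps − 55) = 2036 - 8Ps. Setting this equal to supply: 2036 - 8Ps = -164 + 3Ps, so Ps = 200.
Buyers pay Pb = 200 − 55 = 145; x' = -164 + 3·200 = 436.

x' = 436; buyers pay €145; sellers receive €200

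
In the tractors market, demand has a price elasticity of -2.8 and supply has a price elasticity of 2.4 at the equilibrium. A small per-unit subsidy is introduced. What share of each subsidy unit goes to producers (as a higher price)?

Producer share = 7/13

For a small subsidy around the equilibrium, the benefit split depends on the relative slopes, which at a point are proportional to the elasticities.
Buyer share = εs/(εs + |εd|) = 2.4/(2.4 + 2.8) = 6/13; seller share = |εd|/(εs + |εd|) = 7/13.
So producers capture 7/13 of the subsidy.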